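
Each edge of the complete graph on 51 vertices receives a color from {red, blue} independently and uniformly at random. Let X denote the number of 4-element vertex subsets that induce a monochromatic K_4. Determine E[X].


Let X = Σ_S X_S over the C(51, 4) = 249900 subsets S of size 4, where X_S = 1 if the K_4 on S is monochromatic.
For a fixed S, the K_4 on S has C(4, 2) = 6 edges. P[all 6 edges red] = (1/2)^6, and likewise for blue, so P[monochromatic] = 2·(1/2)^6 = 2^{1 − 6} = 1/32.
Summing: E[X] = C(51, 4) · 2^{1 − 6} = 249900 · 1/32 = 62475/8.
Numerically: E[X] ≈ 7809.3750.

E[X] = C(51,4)·2^(1−C(4,2)) = 62475/8 ≈ 7809.3750.


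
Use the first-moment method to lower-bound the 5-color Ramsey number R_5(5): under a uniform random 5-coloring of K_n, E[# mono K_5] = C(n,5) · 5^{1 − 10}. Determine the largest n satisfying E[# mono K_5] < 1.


We need C(n, 5) · 5^{1 − 10} < 1, i.e. C(n, 5) < 5^{10 − 1} = 1953125.
Check values of n near the boundary:
  n = 43: C(43, 5) = 962598; 962598 < 1953125? YES
  n = 44: C(44, 5) = 1086008; 1086008 < 1953125? YES
  n = 45: C(45, 5) = 1221759; 1221759 < 1953125? YES
  n = 46: C(46, 5) = 1370754; 1370754 < 1953125? YES
  n = 47: C(47, 5) = 1533939; 1533939 < 1953125? YES
  n = 48: C(48, 5) = 1712304; 1712304 < 1953125? YES
  n = 49: C(49, 5) = 1906884; 1906884 < 1953125? YES
  n = 50: C(50, 5) = 2118760; 2118760 < 1953125? NO
The largest n with C(n, 5) < 1953125 is n = 49 (where E[X] = 1906884/1953125 ≈ 0.9763). Hence R_5(5) > 49, i.e. R_5(5) ≥ 50.

Largest n = 49; hence R_5(5) > 49.


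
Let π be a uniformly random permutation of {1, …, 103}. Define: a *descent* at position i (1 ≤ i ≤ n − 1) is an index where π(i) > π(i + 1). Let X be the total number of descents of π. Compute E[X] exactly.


Write X = Σ X_I over i = 1, …, 102, with X_I the indicator of one descent.
There are 102 indicators.
For each fixed i, the pair (π(i), π(i+1)) is a uniformly random ordered pair of distinct values from {1, …, 103}; by symmetry P[π(i) > π(i+1)] = 1/2.
By linearity: E[X] = 102 · (1/2) = (103 − 1) · (1/2) = 51 ≈ 51.00000.

E[X] = 51 = 51.00000.


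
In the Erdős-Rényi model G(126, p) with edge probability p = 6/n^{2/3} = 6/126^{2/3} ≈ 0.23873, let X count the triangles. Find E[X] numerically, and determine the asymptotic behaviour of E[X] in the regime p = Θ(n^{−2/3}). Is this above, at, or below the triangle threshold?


Number of potential triangles: C(126, 3) = 325500.
Each occurs with probability p³ ≈ (0.23873)³ ≈ 1.3605442e-02.
By linearity: E[X] = C(126, 3)·p³ ≈ 325500 · 1.3605442e-02 ≈ 4428.57143.
Since α = 2/3 < 1, p = c/n^{2/3} ≫ 1/n is above the triangle threshold p ~ 1/n. Asymptotically E[X] ~ (c³/6)·n^{3(1−α)} = (6³/6)·n^{1} → ∞; triangles are abundant w.h.p.

E[X] ≈ 4428.57143; in regime p = Θ(1/n^{2/3}) E[X] diverges (above the triangle threshold p ~ 1/n).


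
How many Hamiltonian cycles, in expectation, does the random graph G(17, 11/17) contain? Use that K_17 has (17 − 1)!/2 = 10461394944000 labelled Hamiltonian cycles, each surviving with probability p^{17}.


K_17 has (17 − 1)!/2 = 10461394944000 labelled Hamiltonian cycles.
For each such Hamiltonian cycle H, let X_H = 1 if all 17 edges of H are present in G. Then P[X_H = 1] = p^{17} = (11/17)^{17} = 505447028499293771/827240261886336764177.
By linearity of expectation: E[X] = Σ_H E[X_H] = 10461394944000 · p^{17} = 10461394944000 · 505447028499293771/827240261886336764177 = 5287680988402335763510093824000/827240261886336764177.
Numerically: E[X] ≈ 6.39e+09.

E[X] = 10461394944000 · (11/17)^{17} = 5287680988402335763510093824000/827240261886336764177 ≈ 6.39e+09.


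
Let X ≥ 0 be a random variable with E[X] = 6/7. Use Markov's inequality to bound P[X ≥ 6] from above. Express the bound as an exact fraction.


μ = E[X] = 6/7, a = 6.
Markov: P[X ≥ 6] ≤ μ/a = (6/7)/6 = 1/7.
Numerically: ≈ 0.14286.
(Since a = 6 > μ = 0.85714, the bound 1/7 is < 1 and informative.)

P[X ≥ 6] ≤ 1/7 ≈ 0.14286.


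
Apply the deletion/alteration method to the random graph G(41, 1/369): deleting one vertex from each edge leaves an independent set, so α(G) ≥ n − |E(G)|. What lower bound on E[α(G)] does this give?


E[|E(G)|] = C(41, 2)·p = 820 · (1/369) = 20/9.
E[α(G)] ≥ n − E[|E(G)|] = 41 − 20/9 = 349/9.
Numerically: ≈ 38.778.
(This is only a lower bound; the true E[α(G)] may be larger.)

E[α(G)] ≥ 349/9 ≈ 38.778.


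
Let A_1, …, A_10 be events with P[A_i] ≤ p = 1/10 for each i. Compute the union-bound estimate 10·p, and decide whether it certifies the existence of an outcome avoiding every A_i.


Union bound: P[∪_{i=1}^{10} A_i] ≤ Σ_i P[A_i] ≤ 10·p = 10·(1/10) = 1.
Numerically: 1 ≈ 1.00000.
Is 1 < 1? NO.
Since the bound 1 is ≥ 1, the union bound is uninformative here; it does NOT by itself certify existence.

10·p = 1 ≈ 1.00000; existence NOT certified by the union bound.


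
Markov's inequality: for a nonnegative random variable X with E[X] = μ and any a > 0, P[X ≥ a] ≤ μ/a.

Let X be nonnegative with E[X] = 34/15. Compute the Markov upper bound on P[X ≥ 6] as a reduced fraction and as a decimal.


μ = E[X] = 34/15, a = 6.
Markov: P[X ≥ 6] ≤ μ/a = (34/15)/6 = 17/45.
Numerically: ≈ 0.37778.
(Since a = 6 > μ = 2.26667, the bound 17/45 is < 1 and informative.)

P[X ≥ 6] ≤ 17/45 ≈ 0.37778.


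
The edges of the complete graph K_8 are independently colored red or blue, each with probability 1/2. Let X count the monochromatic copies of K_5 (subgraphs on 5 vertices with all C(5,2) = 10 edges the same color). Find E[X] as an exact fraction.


Let X = Σ_S X_S over the C(8, 5) = 56 subsets S of size 5, where X_S = 1 if the K_5 on S is monochromatic.
For a fixed S, the K_5 on S has C(5, 2) = 10 edges. P[all 10 edges red] = (1/2)^10, and likewise for blue, so P[monochromatic] = 2·(1/2)^10 = 2^{1 − 10} = 1/512.
Summing: E[X] = C(8, 5) · 2^{1 − 10} = 56 · 1/512 = 7/64.
Numerically: E[X] ≈ 0.109375.

E[X] = C(8,5)·2^(1−C(5,2)) = 7/64 ≈ 0.109375.


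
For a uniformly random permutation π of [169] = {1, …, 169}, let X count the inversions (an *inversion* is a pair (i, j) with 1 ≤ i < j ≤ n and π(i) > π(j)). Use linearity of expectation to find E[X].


Write X = Σ X_I over the C(169, 2) = 14196 pairs i < j, with X_I the indicator of one inversion.
There are 14196 indicators.
For each fixed pair i < j, the values π(i) and π(j) are two distinct elements of {1, …, 169} in uniformly random order; by symmetry P[π(i) > π(j)] = 1/2.
By linearity: E[X] = 14196 · (1/2) = C(169, 2) · (1/2) = 14196/2 = 7098 ≈ 7098.000000.

E[X] = 7098 = 7098.000000.


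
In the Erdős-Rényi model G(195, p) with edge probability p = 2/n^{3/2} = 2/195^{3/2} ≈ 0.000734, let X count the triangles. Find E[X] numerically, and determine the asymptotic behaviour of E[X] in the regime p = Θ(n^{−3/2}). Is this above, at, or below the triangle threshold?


Number of potential triangles: C(195, 3) = 1216865.
Each occurs with probability p³ ≈ (0.000734)³ ≈ 3.96218e-10.
By linearity: E[X] = C(195, 3)·p³ ≈ 1216865 · 3.96218e-10 ≈ 0.000.
Since α = 3/2 > 1, p = c/n^{3/2} = o(1/n) is below the triangle threshold p ~ 1/n. Asymptotically E[X] ~ (c³/6)·n^{3(1−α)} = (2³/6)·n^{-1.5} → 0, so by Markov's inequality G has no triangles w.h.p.

E[X] ≈ 0.000; in regime p = Θ(1/n^{3/2}) E[X] tends to 0 (below the triangle threshold p ~ 1/n).


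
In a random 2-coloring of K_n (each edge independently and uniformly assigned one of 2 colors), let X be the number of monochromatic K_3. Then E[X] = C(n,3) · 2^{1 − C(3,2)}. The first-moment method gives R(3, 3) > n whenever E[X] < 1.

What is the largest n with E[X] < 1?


We need C(n, 3) · 2^{1 − 3} < 1, i.e. C(n, 3) < 2^{3 − 1} = 4.
Check values of n near the boundary:
  n = 3: C(3, 3) = 1; 1 < 4? YES
  n = 4: C(4, 3) = 4; 4 < 4? NO
The largest n with C(n, 3) < 4 is n = 3 (where E[X] = 1/4 ≈ 0.250000). Hence R(3, 3) > 3, i.e. R(3, 3) ≥ 4.

Largest n = 3; hence R(3, 3) > 3.


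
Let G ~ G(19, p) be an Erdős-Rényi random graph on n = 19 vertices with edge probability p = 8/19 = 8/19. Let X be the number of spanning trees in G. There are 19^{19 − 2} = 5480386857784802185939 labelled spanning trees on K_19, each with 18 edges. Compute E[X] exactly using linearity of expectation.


K_19 has 19^{19 − 2} = 5480386857784802185939 labelled spanning trees.
For each such spanning tree H, let X_H = 1 if all 18 edges of H are present in G. Then P[X_H = 1] = p^{18} = (8/19)^{18} = 18014398509481984/104127350297911241532841.
By linearity of expectation: E[X] = Σ_H E[X_H] = 5480386857784802185939 · p^{18} = 5480386857784802185939 · 18014398509481984/104127350297911241532841 = 18014398509481984/19.
Numerically: E[X] ≈ 9.48e+14.

E[X] = 5480386857784802185939 · (8/19)^{18} = 18014398509481984/19 ≈ 9.48e+14.


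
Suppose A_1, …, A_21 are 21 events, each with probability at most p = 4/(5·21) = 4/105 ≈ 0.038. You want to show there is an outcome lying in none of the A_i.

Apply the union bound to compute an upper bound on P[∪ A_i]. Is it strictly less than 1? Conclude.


Union bound: P[∪_{i=1}^{21} A_i] ≤ Σ_i P[A_i] ≤ 21·p = 21·(4/105) = 4/5.
Numerically: 4/5 ≈ 0.800.
Is 4/5 < 1? YES.
Since P[∪ A_i] ≤ 4/5 < 1, the complement has P[∩ A_i^c] ≥ 1 − 4/5 = 1/5 > 0, so some outcome avoids every A_i.

21·p = 4/5 ≈ 0.800; existence CERTIFIED by the union bound.


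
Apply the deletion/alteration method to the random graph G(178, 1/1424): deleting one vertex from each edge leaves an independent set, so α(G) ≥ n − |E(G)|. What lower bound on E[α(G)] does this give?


E[|E(G)|] = C(178, 2)·p = 15753 · (1/1424) = 177/16.
E[α(G)] ≥ n − E[|E(G)|] = 178 − 177/16 = 2671/16.
Numerically: ≈ 166.938.
(This is only a lower bound; the true E[α(G)] may be larger.)

E[α(G)] ≥ 2671/16 ≈ 166.938.


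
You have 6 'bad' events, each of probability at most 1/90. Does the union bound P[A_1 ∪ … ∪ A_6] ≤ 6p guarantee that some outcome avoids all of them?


Union bound: P[∪_{i=1}^{6} A_i] ≤ Σ_i P[A_i] ≤ 6·p = 6·(1/90) = 1/15.
Numerically: 1/15 ≈ 0.0666667.
Is 1/15 < 1? YES.
Since P[∪ A_i] ≤ 1/15 < 1, the complement has P[∩ A_i^c] ≥ 1 − 1/15 = 14/15 > 0, so some outcome avoids every A_i.

6·p = 1/15 ≈ 0.0666667; existence CERTIFIED by the union bound.


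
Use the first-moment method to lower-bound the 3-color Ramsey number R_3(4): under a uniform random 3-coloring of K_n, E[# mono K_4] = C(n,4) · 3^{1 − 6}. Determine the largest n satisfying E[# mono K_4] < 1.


We need C(n, 4) · 3^{1 − 6} < 1, i.e. C(n, 4) < 3^{6 − 1} = 243.
Check values of n near the boundary:
  n = 8: C(8, 4) = 70; 70 < 243? YES
  n = 9: C(9, 4) = 126; 126 < 243? YES
  n = 10: C(10, 4) = 210; 210 < 243? YES
  n = 11: C(11, 4) = 330; 330 < 243? NO
  n = 12: C(12, 4) = 495; 495 < 243? NO
  n = 13: C(13, 4) = 715; 715 < 243? NO
The largest n with C(n, 4) < 243 is n = 10 (where E[X] = 70/81 ≈ 0.86420). Hence R_3(4) > 10, i.e. R_3(4) ≥ 11.

Largest n = 10; hence R_3(4) > 10.


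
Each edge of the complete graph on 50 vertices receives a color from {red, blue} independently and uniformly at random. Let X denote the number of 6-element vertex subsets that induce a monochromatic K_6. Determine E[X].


Let X = Σ_S X_S over the C(50, 6) = 15890700 subsets S of size 6, where X_S = 1 if the K_6 on S is monochromatic.
For a fixed S, the K_6 on S has C(6, 2) = 15 edges. P[all 15 edges red] = (1/2)^15, and likewise for blue, so P[monochromatic] = 2·(1/2)^15 = 2^{1 − 15} = 1/16384.
Summing: E[X] = C(50, 6) · 2^{1 − 15} = 15890700 · 1/16384 = 3972675/4096.
Numerically: E[X] ≈ 969.89136.

E[X] = C(50,6)·2^(1−C(6,2)) = 3972675/4096 ≈ 969.89136.


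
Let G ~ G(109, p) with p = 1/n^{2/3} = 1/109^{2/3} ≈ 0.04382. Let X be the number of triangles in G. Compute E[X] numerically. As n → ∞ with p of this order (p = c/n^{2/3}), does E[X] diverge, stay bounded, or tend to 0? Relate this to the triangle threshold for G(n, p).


Number of potential triangles: C(109, 3) = 209934.
Each occurs with probability p³ ≈ (0.04382)³ ≈ 8.416800e-05.
By linearity: E[X] = C(109, 3)·p³ ≈ 209934 · 8.416800e-05 ≈ 17.6697.
Since α = 2/3 < 1, p = c/n^{2/3} ≫ 1/n is above the triangle threshold p ~ 1/n. Asymptotically E[X] ~ (c³/6)·n^{3(1−α)} = (1³/6)·n^{1} → ∞; triangles are abundant w.h.p.

E[X] ≈ 17.6697; in regime p = Θ(1/n^{2/3}) E[X] diverges (above the triangle threshold p ~ 1/n).


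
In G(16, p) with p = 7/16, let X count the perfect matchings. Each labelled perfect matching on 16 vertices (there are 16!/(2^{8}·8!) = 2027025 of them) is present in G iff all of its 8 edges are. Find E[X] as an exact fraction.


K_16 has 16!/(2^{8}·8!) = 2027025 labelled perfect matchings.
For each such perfect matching H, let X_H = 1 if all 8 edges of H are present in G. Then P[X_H = 1] = p^{8} = (7/16)^{8} = 5764801/4294967296.
By linearity of expectation: E[X] = Σ_H E[X_H] = 2027025 · p^{8} = 2027025 · 5764801/4294967296 = 11685395747025/4294967296.
Numerically: E[X] ≈ 2.72e+03.

E[X] = 2027025 · (7/16)^{8} = 11685395747025/4294967296 ≈ 2.72e+03.


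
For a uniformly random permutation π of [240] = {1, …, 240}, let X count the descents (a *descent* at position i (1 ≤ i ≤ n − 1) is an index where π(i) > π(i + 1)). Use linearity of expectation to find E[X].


Write X = Σ X_I over i = 1, …, 239, with X_I the indicator of one descent.
There are 239 indicators.
For each fixed i, the pair (π(i), π(i+1)) is a uniformly random ordered pair of distinct values from {1, …, 240}; by symmetry P[π(i) > π(i+1)] = 1/2.
By linearity: E[X] = 239 · (1/2) = (240 − 1) · (1/2) = 239/2 ≈ 119.50000.

E[X] = 239/2 = 119.50000.


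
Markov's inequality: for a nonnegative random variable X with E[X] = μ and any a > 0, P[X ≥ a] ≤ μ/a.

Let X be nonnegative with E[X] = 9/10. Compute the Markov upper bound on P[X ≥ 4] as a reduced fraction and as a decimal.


μ = E[X] = 9/10, a = 4.
Markov: P[X ≥ 4] ≤ μ/a = (9/10)/4 = 9/40.
Numerically: ≈ 0.2250.
(Since a = 4 > μ = 0.9000, the bound 9/40 is < 1 and informative.)

P[X ≥ 4] ≤ 9/40 ≈ 0.2250.


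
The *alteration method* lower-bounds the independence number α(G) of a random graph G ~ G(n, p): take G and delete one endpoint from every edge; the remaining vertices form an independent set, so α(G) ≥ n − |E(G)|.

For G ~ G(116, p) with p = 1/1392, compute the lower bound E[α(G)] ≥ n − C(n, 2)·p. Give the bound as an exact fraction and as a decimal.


E[|E(G)|] = C(116, 2)·p = 6670 · (1/1392) = 115/24.
E[α(G)] ≥ n − E[|E(G)|] = 116 − 115/24 = 2669/24.
Numerically: ≈ 111.208.
(This is only a lower bound; the true E[α(G)] may be larger.)

E[α(G)] ≥ 2669/24 ≈ 111.208.


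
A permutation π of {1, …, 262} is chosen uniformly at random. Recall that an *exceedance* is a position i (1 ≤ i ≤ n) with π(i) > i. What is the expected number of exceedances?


Write X = Σ_{i=1}^{262} X_i, where X_i = 1_{π(i) > i}.
For each fixed i, π(i) is uniform over {1, …, 262} (marginal of a uniform permutation), so P[π(i) > i] = (n − i)/n. Summing: Σ_{i=1}^{262} (n − i)/n = (0 + 1 + … + 261)/262 = 262(262 − 1)/(2·262) = (262 − 1)/2.
Hence E[X] = Σ_{i=1}^{262} (262 − i)/262 = 261/2 ≈ 130.500000.

E[X] = 261/2 = 130.500000.


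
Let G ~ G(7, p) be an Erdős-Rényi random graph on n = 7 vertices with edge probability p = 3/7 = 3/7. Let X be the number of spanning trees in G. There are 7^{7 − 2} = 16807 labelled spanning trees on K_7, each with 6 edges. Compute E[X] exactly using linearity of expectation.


K_7 has 7^{7 − 2} = 16807 labelled spanning trees.
For each such spanning tree H, let X_H = 1 if all 6 edges of H are present in G. Then P[X_H = 1] = p^{6} = (3/7)^{6} = 729/117649.
Summing the indicators: E[X] = Σ_H E[X_H] = 16807 · p^{6} = 16807 · 729/117649 = 729/7.
Numerically: E[X] ≈ 104.14.

E[X] = 16807 · (3/7)^{6} = 729/7 ≈ 104.14.


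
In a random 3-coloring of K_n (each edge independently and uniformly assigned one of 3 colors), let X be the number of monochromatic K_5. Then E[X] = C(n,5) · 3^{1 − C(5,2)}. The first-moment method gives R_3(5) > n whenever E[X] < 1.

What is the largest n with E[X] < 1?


We need C(n, 5) · 3^{1 − 10} < 1, i.e. C(n, 5) < 3^{10 − 1} = 19683.
Check values of n near the boundary:
  n = 15: C(15, 5) = 3003; 3003 < 19683? YES
  n = 16: C(16, 5) = 4368; 4368 < 19683? YES
  n = 17: C(17, 5) = 6188; 6188 < 19683? YES
  n = 18: C(18, 5) = 8568; 8568 < 19683? YES
  n = 19: C(19, 5) = 11628; 11628 < 19683? YES
  n = 20: C(20, 5) = 15504; 15504 < 19683? YES
  n = 21: C(21, 5) = 20349; 20349 < 19683? NO
  n = 22: C(22, 5) = 26334; 26334 < 19683? NO
  n = 23: C(23, 5) = 33649; 33649 < 19683? NO
The largest n with C(n, 5) < 19683 is n = 20 (where E[X] = 5168/6561 ≈ 0.787685). Hence R_3(5) > 20, i.e. R_3(5) ≥ 21.

Largest n = 20; hence R_3(5) > 20.


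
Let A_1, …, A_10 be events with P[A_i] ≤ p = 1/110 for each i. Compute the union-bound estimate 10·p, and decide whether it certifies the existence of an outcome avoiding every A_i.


Union bound: P[∪_{i=1}^{10} A_i] ≤ Σ_i P[A_i] ≤ 10·p = 10·(1/110) = 1/11.
Numerically: 1/11 ≈ 0.090909.
Is 1/11 < 1? YES.
Since P[∪ A_i] ≤ 1/11 < 1, the complement has P[∩ A_i^c] ≥ 1 − 1/11 = 10/11 > 0, so some outcome avoids every A_i.

10·p = 1/11 ≈ 0.090909; existence CERTIFIED by the union bound.


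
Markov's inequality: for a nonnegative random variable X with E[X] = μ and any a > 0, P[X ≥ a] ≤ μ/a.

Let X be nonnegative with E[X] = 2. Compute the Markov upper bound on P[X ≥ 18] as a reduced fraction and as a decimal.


μ = E[X] = 2, a = 18.
Markov: P[X ≥ 18] ≤ μ/a = (2)/18 = 1/9.
Numerically: ≈ 0.111.
(Since a = 18 > μ = 2.000, the bound 1/9 is < 1 and informative.)

P[X ≥ 18] ≤ 1/9 ≈ 0.111.


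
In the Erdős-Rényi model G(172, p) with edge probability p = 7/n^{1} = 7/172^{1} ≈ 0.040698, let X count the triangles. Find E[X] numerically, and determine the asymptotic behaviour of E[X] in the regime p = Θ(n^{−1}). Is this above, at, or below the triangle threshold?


Number of potential triangles: C(172, 3) = 833340.
Each occurs with probability p³ ≈ (0.040698)³ ≈ 6.7407587e-05.
By linearity: E[X] = C(172, 3)·p³ ≈ 833340 · 6.7407587e-05 ≈ 56.17344.
Here α = 1, so p = 7/n is exactly at the triangle threshold p ~ 1/n. Asymptotically E[X] → c³/6 = 7³/6 = 343/6 ≈ 57.16667, a bounded constant. In this regime the triangle count is asymptotically Poisson(c³/6).

E[X] ≈ 56.17344; in regime p = Θ(1/n^{1}) E[X] stays bounded (at the triangle threshold p ~ 1/n).


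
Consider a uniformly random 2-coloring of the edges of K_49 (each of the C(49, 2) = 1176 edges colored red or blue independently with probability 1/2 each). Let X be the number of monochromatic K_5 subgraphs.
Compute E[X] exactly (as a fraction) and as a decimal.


Let X = Σ_S X_S over the C(49, 5) = 1906884 subsets S of size 5, where X_S = 1 if the K_5 on S is monochromatic.
For a fixed S, the K_5 on S has C(5, 2) = 10 edges. P[all 10 edges red] = (1/2)^10, and likewise for blue, so P[monochromatic] = 2·(1/2)^10 = 2^{1 − 10} = 1/512.
By linearity: E[X] = C(49, 5) · 2^{1 − 10} = 1906884 · 1/512 = 476721/128.
Numerically: E[X] ≈ 3724.3828.

E[X] = C(49,5)·2^(1−C(5,2)) = 476721/128 ≈ 3724.3828.


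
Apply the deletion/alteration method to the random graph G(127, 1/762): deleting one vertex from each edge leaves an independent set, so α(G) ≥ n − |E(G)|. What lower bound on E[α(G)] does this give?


E[|E(G)|] = C(127, 2)·p = 8001 · (1/762) = 21/2.
E[α(G)] ≥ n − E[|E(G)|] = 127 − 21/2 = 233/2.
Numerically: ≈ 116.500000.
(This is only a lower bound; the true E[α(G)] may be larger.)

E[α(G)] ≥ 233/2 ≈ 116.500000.


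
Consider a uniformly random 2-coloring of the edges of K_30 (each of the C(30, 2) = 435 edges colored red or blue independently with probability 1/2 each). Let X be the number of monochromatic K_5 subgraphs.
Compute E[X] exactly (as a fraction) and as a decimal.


Let X = Σ_S X_S over the C(30, 5) = 142506 subsets S of size 5, where X_S = 1 if the K_5 on S is monochromatic.
For a fixed S, the K_5 on S has C(5, 2) = 10 edges. P[all 10 edges red] = (1/2)^10, and likewise for blue, so P[monochromatic] = 2·(1/2)^10 = 2^{1 − 10} = 1/512.
By linearity of expectation: E[X] = C(30, 5) · 2^{1 − 10} = 142506 · 1/512 = 71253/256.
Numerically: E[X] ≈ 278.33203.

E[X] = C(30,5)·2^(1−C(5,2)) = 71253/256 ≈ 278.33203.


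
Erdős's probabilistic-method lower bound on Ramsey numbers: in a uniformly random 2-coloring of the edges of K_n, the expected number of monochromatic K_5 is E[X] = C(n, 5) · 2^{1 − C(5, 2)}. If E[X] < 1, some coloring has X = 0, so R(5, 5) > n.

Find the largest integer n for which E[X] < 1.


We need C(n, 5) · 2^{1 − 10} < 1, i.e. C(n, 5) < 2^{10 − 1} = 512.
Check values of n near the boundary:
  n = 7: C(7, 5) = 21; 21 < 512? YES
  n = 8: C(8, 5) = 56; 56 < 512? YES
  n = 9: C(9, 5) = 126; 126 < 512? YES
  n = 10: C(10, 5) = 252; 252 < 512? YES
  n = 11: C(11, 5) = 462; 462 < 512? YES
  n = 12: C(12, 5) = 792; 792 < 512? NO
  n = 13: C(13, 5) = 1287; 1287 < 512? NO
  n = 14: C(14, 5) = 2002; 2002 < 512? NO
The largest n with C(n, 5) < 512 is n = 11 (where E[X] = 231/256 ≈ 0.902). Hence R(5, 5) > 11, i.e. R(5, 5) ≥ 12.

Largest n = 11; hence R(5, 5) > 11.


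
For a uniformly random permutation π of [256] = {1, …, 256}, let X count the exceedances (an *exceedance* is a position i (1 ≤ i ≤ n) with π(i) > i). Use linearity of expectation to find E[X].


Write X = Σ_{i=1}^{256} X_i, where X_i = 1_{π(i) > i}.
For each fixed i, π(i) is uniform over {1, …, 256} (marginal of a uniform permutation), so P[π(i) > i] = (n − i)/n. Summing: Σ_{i=1}^{256} (n − i)/n = (0 + 1 + … + 255)/256 = 256(256 − 1)/(2·256) = (256 − 1)/2.
Hence E[X] = Σ_{i=1}^{256} (256 − i)/256 = 255/2 ≈ 127.500000.

E[X] = 255/2 = 127.500000.


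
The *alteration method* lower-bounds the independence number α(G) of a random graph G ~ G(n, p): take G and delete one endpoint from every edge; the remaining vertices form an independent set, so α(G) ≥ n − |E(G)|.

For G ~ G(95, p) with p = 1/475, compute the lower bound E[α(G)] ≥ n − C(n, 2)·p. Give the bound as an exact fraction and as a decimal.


E[|E(G)|] = C(95, 2)·p = 4465 · (1/475) = 47/5.
E[α(G)] ≥ n − E[|E(G)|] = 95 − 47/5 = 428/5.
Numerically: ≈ 85.6000.
(This is only a lower bound; the true E[α(G)] may be larger.)

E[α(G)] ≥ 428/5 ≈ 85.6000.


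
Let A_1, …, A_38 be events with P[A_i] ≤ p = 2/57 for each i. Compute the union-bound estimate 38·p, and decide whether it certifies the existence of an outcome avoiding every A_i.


Union bound: P[∪_{i=1}^{38} A_i] ≤ Σ_i P[A_i] ≤ 38·p = 38·(2/57) = 4/3.
Numerically: 4/3 ≈ 1.333.
Is 4/3 < 1? NO.
Since the bound 4/3 is ≥ 1, the union bound is uninformative here; it does NOT by itself certify existence.

38·p = 4/3 ≈ 1.333; existence NOT certified by the union bound.


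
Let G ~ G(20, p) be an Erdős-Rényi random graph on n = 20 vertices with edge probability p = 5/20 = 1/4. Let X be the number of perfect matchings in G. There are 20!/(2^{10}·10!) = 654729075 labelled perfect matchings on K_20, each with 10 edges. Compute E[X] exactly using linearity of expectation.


K_20 has 20!/(2^{10}·10!) = 654729075 labelled perfect matchings.
For each such perfect matching H, let X_H = 1 if all 10 edges of H are present in G. Then P[X_H = 1] = p^{10} = (1/4)^{10} = 1/1048576.
By linearity of expectation: E[X] = Σ_H E[X_H] = 654729075 · p^{10} = 654729075 · 1/1048576 = 654729075/1048576.
Numerically: E[X] ≈ 624.4.

E[X] = 654729075 · (1/4)^{10} = 654729075/1048576 ≈ 624.4.


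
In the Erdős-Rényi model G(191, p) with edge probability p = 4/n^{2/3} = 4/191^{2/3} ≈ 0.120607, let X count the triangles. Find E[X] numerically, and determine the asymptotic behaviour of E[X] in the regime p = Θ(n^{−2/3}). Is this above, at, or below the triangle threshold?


Number of potential triangles: C(191, 3) = 1143135.
Each occurs with probability p³ ≈ (0.120607)³ ≈ 1.75433787e-03.
By linearity: E[X] = C(191, 3)·p³ ≈ 1143135 · 1.75433787e-03 ≈ 2005.445026.
Since α = 2/3 < 1, p = c/n^{2/3} ≫ 1/n is above the triangle threshold p ~ 1/n. Asymptotically E[X] ~ (c³/6)·n^{3(1−α)} = (4³/6)·n^{1} → ∞; triangles are abundant w.h.p.

E[X] ≈ 2005.445026; in regime p = Θ(1/n^{2/3}) E[X] diverges (above the triangle threshold p ~ 1/n).


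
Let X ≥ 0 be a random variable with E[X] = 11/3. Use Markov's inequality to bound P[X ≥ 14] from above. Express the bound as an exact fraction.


μ = E[X] = 11/3, a = 14.
Markov: P[X ≥ 14] ≤ μ/a = (11/3)/14 = 11/42.
Numerically: ≈ 0.26190.
(Since a = 14 > μ = 3.66667, the bound 11/42 is < 1 and informative.)

P[X ≥ 14] ≤ 11/42 ≈ 0.26190.


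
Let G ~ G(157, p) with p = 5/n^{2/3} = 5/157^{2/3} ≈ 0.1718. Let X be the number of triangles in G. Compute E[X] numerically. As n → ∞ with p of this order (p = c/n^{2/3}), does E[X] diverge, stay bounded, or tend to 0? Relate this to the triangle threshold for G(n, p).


Number of potential triangles: C(157, 3) = 632710.
Each occurs with probability p³ ≈ (0.1718)³ ≈ 5.071200e-03.
By linearity: E[X] = C(157, 3)·p³ ≈ 632710 · 5.071200e-03 ≈ 3208.5987.
Since α = 2/3 < 1, p = c/n^{2/3} ≫ 1/n is above the triangle threshold p ~ 1/n. Asymptotically E[X] ~ (c³/6)·n^{3(1−α)} = (5³/6)·n^{1} → ∞; triangles are abundant w.h.p.

E[X] ≈ 3208.5987; in regime p = Θ(1/n^{2/3}) E[X] diverges (above the triangle threshold p ~ 1/n).


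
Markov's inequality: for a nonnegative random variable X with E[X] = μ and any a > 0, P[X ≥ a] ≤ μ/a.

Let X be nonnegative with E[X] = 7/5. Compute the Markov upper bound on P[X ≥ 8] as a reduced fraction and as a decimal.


μ = E[X] = 7/5, a = 8.
Markov: P[X ≥ 8] ≤ μ/a = (7/5)/8 = 7/40.
Numerically: ≈ 0.175.
(Since a = 8 > μ = 1.400, the bound 7/40 is < 1 and informative.)

P[X ≥ 8] ≤ 7/40 ≈ 0.175.


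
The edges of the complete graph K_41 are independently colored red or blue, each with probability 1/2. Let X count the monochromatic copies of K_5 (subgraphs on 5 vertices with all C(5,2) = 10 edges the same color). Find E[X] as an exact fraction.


Let X = Σ_S X_S over the C(41, 5) = 749398 subsets S of size 5, where X_S = 1 if the K_5 on S is monochromatic.
For a fixed S, the K_5 on S has C(5, 2) = 10 edges. P[all 10 edges red] = (1/2)^10, and likewise for blue, so P[monochromatic] = 2·(1/2)^10 = 2^{1 − 10} = 1/512.
By linearity of expectation: E[X] = C(41, 5) · 2^{1 − 10} = 749398 · 1/512 = 374699/256.
Numerically: E[X] ≈ 1463.668.

E[X] = C(41,5)·2^(1−C(5,2)) = 374699/256 ≈ 1463.668.


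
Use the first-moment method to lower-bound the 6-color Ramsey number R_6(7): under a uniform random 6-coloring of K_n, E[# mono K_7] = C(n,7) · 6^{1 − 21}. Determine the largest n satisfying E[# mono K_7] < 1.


We need C(n, 7) · 6^{1 − 21} < 1, i.e. C(n, 7) < 6^{21 − 1} = 3656158440062976.
Check values of n near the boundary:
  n = 567: C(567, 7) = 3601671315933933; 3601671315933933 < 3656158440062976? YES
  n = 568: C(568, 7) = 3646611956239704; 3646611956239704 < 3656158440062976? YES
  n = 569: C(569, 7) = 3692032389858348; 3692032389858348 < 3656158440062976? NO
The largest n with C(n, 7) < 3656158440062976 is n = 568 (where E[X] = 16882462760369/16926659444736 ≈ 0.9973889). Hence R_6(7) > 568, i.e. R_6(7) ≥ 569.

Largest n = 568; hence R_6(7) > 568.


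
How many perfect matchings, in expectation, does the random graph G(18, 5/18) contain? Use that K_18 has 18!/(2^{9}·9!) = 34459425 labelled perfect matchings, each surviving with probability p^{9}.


K_18 has 18!/(2^{9}·9!) = 34459425 labelled perfect matchings.
For each such perfect matching H, let X_H = 1 if all 9 edges of H are present in G. Then P[X_H = 1] = p^{9} = (5/18)^{9} = 1953125/198359290368.
Summing the indicators: E[X] = Σ_H E[X_H] = 34459425 · p^{9} = 34459425 · 1953125/198359290368 = 830908203125/2448880128.
Numerically: E[X] ≈ 339.3.

E[X] = 34459425 · (5/18)^{9} = 830908203125/2448880128 ≈ 339.3.


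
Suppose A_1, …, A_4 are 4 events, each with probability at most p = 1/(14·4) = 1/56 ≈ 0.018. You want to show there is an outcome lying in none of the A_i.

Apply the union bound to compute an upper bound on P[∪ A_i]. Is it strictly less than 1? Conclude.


Union bound: P[∪_{i=1}^{4} A_i] ≤ Σ_i P[A_i] ≤ 4·p = 4·(1/56) = 1/14.
Numerically: 1/14 ≈ 0.071.
Is 1/14 < 1? YES.
Since P[∪ A_i] ≤ 1/14 < 1, the complement has P[∩ A_i^c] ≥ 1 − 1/14 = 13/14 > 0, so some outcome avoids every A_i.

4·p = 1/14 ≈ 0.071; existence CERTIFIED by the union bound.


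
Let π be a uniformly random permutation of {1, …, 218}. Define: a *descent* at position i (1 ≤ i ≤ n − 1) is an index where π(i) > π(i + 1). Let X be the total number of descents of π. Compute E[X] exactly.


Write X = Σ X_I over i = 1, …, 217, with X_I the indicator of one descent.
There are 217 indicators.
For each fixed i, the pair (π(i), π(i+1)) is a uniformly random ordered pair of distinct values from {1, …, 218}; by symmetry P[π(i) > π(i+1)] = 1/2.
By linearity: E[X] = 217 · (1/2) = (218 − 1) · (1/2) = 217/2 ≈ 108.500.

E[X] = 217/2 = 108.500.


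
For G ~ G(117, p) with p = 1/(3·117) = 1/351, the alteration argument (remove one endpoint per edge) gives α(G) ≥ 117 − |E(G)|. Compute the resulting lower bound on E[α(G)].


E[|E(G)|] = C(117, 2)·p = 6786 · (1/351) = 58/3.
E[α(G)] ≥ n − E[|E(G)|] = 117 − 58/3 = 293/3.
Numerically: ≈ 97.666667.
(This is only a lower bound; the true E[α(G)] may be larger.)

E[α(G)] ≥ 293/3 ≈ 97.666667.


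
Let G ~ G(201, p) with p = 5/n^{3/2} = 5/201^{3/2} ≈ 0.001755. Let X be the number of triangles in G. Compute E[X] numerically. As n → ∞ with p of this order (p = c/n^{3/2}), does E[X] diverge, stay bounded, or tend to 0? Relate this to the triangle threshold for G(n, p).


Number of potential triangles: C(201, 3) = 1333300.
Each occurs with probability p³ ≈ (0.001755)³ ≈ 5.401666e-09.
By linearity: E[X] = C(201, 3)·p³ ≈ 1333300 · 5.401666e-09 ≈ 0.0072.
Since α = 3/2 > 1, p = c/n^{3/2} = o(1/n) is below the triangle threshold p ~ 1/n. Asymptotically E[X] ~ (c³/6)·n^{3(1−α)} = (5³/6)·n^{-1.5} → 0, so by Markov's inequality G has no triangles w.h.p.

E[X] ≈ 0.0072; in regime p = Θ(1/n^{3/2}) E[X] tends to 0 (below the triangle threshold p ~ 1/n).


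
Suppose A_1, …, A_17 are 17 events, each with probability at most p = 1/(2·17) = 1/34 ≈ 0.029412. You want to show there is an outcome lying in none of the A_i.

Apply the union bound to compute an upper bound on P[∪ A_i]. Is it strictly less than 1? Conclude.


Union bound: P[∪_{i=1}^{17} A_i] ≤ Σ_i P[A_i] ≤ 17·p = 17·(1/34) = 1/2.
Numerically: 1/2 ≈ 0.500000.
Is 1/2 < 1? YES.
Since P[∪ A_i] ≤ 1/2 < 1, the complement has P[∩ A_i^c] ≥ 1 − 1/2 = 1/2 > 0, so some outcome avoids every A_i.

17·p = 1/2 ≈ 0.500000; existence CERTIFIED by the union bound.


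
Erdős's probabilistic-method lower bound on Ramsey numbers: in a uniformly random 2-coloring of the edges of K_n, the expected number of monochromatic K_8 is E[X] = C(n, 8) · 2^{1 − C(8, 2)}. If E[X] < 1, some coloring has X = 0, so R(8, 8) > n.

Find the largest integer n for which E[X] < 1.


We need C(n, 8) · 2^{1 − 28} < 1, i.e. C(n, 8) < 2^{28 − 1} = 134217728.
Check values of n near the boundary:
  n = 39: C(39, 8) = 61523748; 61523748 < 134217728? YES
  n = 40: C(40, 8) = 76904685; 76904685 < 134217728? YES
  n = 41: C(41, 8) = 95548245; 95548245 < 134217728? YES
  n = 42: C(42, 8) = 118030185; 118030185 < 134217728? YES
  n = 43: C(43, 8) = 145008513; 145008513 < 134217728? NO
The largest n with C(n, 8) < 134217728 is n = 42 (where E[X] = 118030185/134217728 ≈ 0.879). Hence R(8, 8) > 42, i.e. R(8, 8) ≥ 43.

Largest n = 42; hence R(8, 8) > 42.


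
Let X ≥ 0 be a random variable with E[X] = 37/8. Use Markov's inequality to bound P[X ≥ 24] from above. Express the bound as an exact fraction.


μ = E[X] = 37/8, a = 24.
Markov: P[X ≥ 24] ≤ μ/a = (37/8)/24 = 37/192.
Numerically: ≈ 0.1927.
(Since a = 24 > μ = 4.6250, the bound 37/192 is < 1 and informative.)

P[X ≥ 24] ≤ 37/192 ≈ 0.1927.


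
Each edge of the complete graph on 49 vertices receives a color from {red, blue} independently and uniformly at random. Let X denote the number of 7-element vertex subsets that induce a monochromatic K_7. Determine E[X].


Let X = Σ_S X_S over the C(49, 7) = 85900584 subsets S of size 7, where X_S = 1 if the K_7 on S is monochromatic.
For a fixed S, the K_7 on S has C(7, 2) = 21 edges. P[all 21 edges red] = (1/2)^21, and likewise for blue, so P[monochromatic] = 2·(1/2)^21 = 2^{1 − 21} = 1/1048576.
By linearity of expectation: E[X] = C(49, 7) · 2^{1 − 21} = 85900584 · 1/1048576 = 10737573/131072.
Numerically: E[X] ≈ 81.921181.

E[X] = C(49,7)·2^(1−C(7,2)) = 10737573/131072 ≈ 81.921181.


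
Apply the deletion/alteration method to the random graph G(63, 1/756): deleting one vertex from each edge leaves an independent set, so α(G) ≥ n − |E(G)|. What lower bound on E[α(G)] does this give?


E[|E(G)|] = C(63, 2)·p = 1953 · (1/756) = 31/12.
E[α(G)] ≥ n − E[|E(G)|] = 63 − 31/12 = 725/12.
Numerically: ≈ 60.417.
(This is only a lower bound; the true E[α(G)] may be larger.)

E[α(G)] ≥ 725/12 ≈ 60.417.


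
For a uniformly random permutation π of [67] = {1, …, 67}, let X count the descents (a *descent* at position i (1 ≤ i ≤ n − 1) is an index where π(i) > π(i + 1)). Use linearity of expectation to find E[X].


Write X = Σ X_I over i = 1, …, 66, with X_I the indicator of one descent.
There are 66 indicators.
For each fixed i, the pair (π(i), π(i+1)) is a uniformly random ordered pair of distinct values from {1, …, 67}; by symmetry P[π(i) > π(i+1)] = 1/2.
By linearity: E[X] = 66 · (1/2) = (67 − 1) · (1/2) = 33 ≈ 33.000.

E[X] = 33 = 33.000.


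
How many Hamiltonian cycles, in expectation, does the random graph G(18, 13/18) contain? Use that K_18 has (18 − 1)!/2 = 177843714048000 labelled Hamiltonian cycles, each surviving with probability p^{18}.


K_18 has (18 − 1)!/2 = 177843714048000 labelled Hamiltonian cycles.
For each such Hamiltonian cycle H, let X_H = 1 if all 18 edges of H are present in G. Then P[X_H = 1] = p^{18} = (13/18)^{18} = 112455406951957393129/39346408075296537575424.
Summing the indicators: E[X] = Σ_H E[X_H] = 177843714048000 · p^{18} = 177843714048000 · 112455406951957393129/39346408075296537575424 = 1674446952588776589016668875/3294258113514384.
Numerically: E[X] ≈ 5.083e+11.

E[X] = 177843714048000 · (13/18)^{18} = 1674446952588776589016668875/3294258113514384 ≈ 5.083e+11.


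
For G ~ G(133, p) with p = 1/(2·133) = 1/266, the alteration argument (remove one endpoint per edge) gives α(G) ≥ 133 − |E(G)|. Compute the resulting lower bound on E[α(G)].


E[|E(G)|] = C(133, 2)·p = 8778 · (1/266) = 33.
E[α(G)] ≥ n − E[|E(G)|] = 133 − 33 = 100.
Numerically: ≈ 100.00000.
(This is only a lower bound; the true E[α(G)] may be larger.)

E[α(G)] ≥ 100 ≈ 100.00000.


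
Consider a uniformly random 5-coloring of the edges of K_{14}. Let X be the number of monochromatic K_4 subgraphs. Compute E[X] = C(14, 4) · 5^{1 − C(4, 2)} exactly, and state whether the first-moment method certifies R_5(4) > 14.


E[X] = C(14, 4) · 5^{1 − 6} = 1001 · 5^{−5} = 1001/3125.
As a reduced fraction: E[X] = 1001/3125 ≈ 0.320.
Is E[X] < 1? YES.
Since E[X] < 1, there exists a 5-coloring of K_{14} with no monochromatic K_4; hence R_5(4) > 14.

E[X] = 1001/3125 ≈ 0.320; E[X] < 1, so R_5(4) > 14.


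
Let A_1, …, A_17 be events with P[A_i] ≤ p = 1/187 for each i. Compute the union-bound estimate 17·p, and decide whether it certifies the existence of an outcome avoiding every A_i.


Union bound: P[∪_{i=1}^{17} A_i] ≤ Σ_i P[A_i] ≤ 17·p = 17·(1/187) = 1/11.
Numerically: 1/11 ≈ 0.0909.
Is 1/11 < 1? YES.
Since P[∪ A_i] ≤ 1/11 < 1, the complement has P[∩ A_i^c] ≥ 1 − 1/11 = 10/11 > 0, so some outcome avoids every A_i.

17·p = 1/11 ≈ 0.0909; existence CERTIFIED by the union bound.


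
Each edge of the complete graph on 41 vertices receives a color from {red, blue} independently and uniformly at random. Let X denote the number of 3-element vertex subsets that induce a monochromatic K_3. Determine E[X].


Let X = Σ_S X_S over the C(41, 3) = 10660 subsets S of size 3, where X_S = 1 if the K_3 on S is monochromatic.
For a fixed S, the K_3 on S has C(3, 2) = 3 edges. P[all 3 edges red] = (1/2)^3, and likewise for blue, so P[monochromatic] = 2·(1/2)^3 = 2^{1 − 3} = 1/4.
By linearity of expectation: E[X] = C(41, 3) · 2^{1 − 3} = 10660 · 1/4 = 2665.
Numerically: E[X] ≈ 2665.000.

E[X] = C(41,3)·2^(1−C(3,2)) = 2665 ≈ 2665.000.


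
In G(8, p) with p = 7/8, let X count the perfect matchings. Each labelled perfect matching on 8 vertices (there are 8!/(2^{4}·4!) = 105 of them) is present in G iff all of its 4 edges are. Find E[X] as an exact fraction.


K_8 has 8!/(2^{4}·4!) = 105 labelled perfect matchings.
For each such perfect matching H, let X_H = 1 if all 4 edges of H are present in G. Then P[X_H = 1] = p^{4} = (7/8)^{4} = 2401/4096.
Summing the indicators: E[X] = Σ_H E[X_H] = 105 · p^{4} = 105 · 2401/4096 = 252105/4096.
Numerically: E[X] ≈ 61.5491.

E[X] = 105 · (7/8)^{4} = 252105/4096 ≈ 61.5491.


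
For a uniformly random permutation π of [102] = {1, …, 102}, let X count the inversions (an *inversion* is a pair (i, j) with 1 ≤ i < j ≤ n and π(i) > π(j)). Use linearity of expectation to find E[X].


Write X = Σ X_I over the C(102, 2) = 5151 pairs i < j, with X_I the indicator of one inversion.
There are 5151 indicators.
For each fixed pair i < j, the values π(i) and π(j) are two distinct elements of {1, …, 102} in uniformly random order; by symmetry P[π(i) > π(j)] = 1/2.
By linearity: E[X] = 5151 · (1/2) = C(102, 2) · (1/2) = 5151/2 = 5151/2 ≈ 2575.500.

E[X] = 5151/2 = 2575.500.


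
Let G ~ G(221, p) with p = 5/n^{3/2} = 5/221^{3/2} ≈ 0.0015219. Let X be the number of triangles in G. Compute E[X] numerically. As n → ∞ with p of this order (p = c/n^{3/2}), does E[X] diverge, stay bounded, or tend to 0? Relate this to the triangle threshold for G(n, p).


Number of potential triangles: C(221, 3) = 1774630.
Each occurs with probability p³ ≈ (0.0015219)³ ≈ 3.5248836e-09.
By linearity: E[X] = C(221, 3)·p³ ≈ 1774630 · 3.5248836e-09 ≈ 0.00626.
Since α = 3/2 > 1, p = c/n^{3/2} = o(1/n) is below the triangle threshold p ~ 1/n. Asymptotically E[X] ~ (c³/6)·n^{3(1−α)} = (5³/6)·n^{-1.5} → 0, so by Markov's inequality G has no triangles w.h.p.

E[X] ≈ 0.00626; in regime p = Θ(1/n^{3/2}) E[X] tends to 0 (below the triangle threshold p ~ 1/n).


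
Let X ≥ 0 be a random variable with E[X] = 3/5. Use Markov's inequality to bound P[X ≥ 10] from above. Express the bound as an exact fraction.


μ = E[X] = 3/5, a = 10.
Markov: P[X ≥ 10] ≤ μ/a = (3/5)/10 = 3/50.
Numerically: ≈ 0.060000.
(Since a = 10 > μ = 0.600000, the bound 3/50 is < 1 and informative.)

P[X ≥ 10] ≤ 3/50 ≈ 0.060000.


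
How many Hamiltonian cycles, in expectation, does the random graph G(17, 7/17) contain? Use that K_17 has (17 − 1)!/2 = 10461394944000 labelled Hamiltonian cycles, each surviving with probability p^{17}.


K_17 has (17 − 1)!/2 = 10461394944000 labelled Hamiltonian cycles.
For each such Hamiltonian cycle H, let X_H = 1 if all 17 edges of H are present in G. Then P[X_H = 1] = p^{17} = (7/17)^{17} = 232630513987207/827240261886336764177.
By linearity of expectation: E[X] = Σ_H E[X_H] = 10461394944000 · p^{17} = 10461394944000 · 232630513987207/827240261886336764177 = 2433639682845888590481408000/827240261886336764177.
Numerically: E[X] ≈ 2.94188e+06.

E[X] = 10461394944000 · (7/17)^{17} = 2433639682845888590481408000/827240261886336764177 ≈ 2.94188e+06.
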